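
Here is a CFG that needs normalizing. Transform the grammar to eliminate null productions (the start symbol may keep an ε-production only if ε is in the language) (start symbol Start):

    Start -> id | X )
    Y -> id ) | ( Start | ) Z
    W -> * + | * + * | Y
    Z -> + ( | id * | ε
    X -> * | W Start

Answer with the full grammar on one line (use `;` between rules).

The nullable symbols are {Z}.
ε ∉ L(G), so no ε-production is kept.
Expand every rule over subsets of its nullable positions: Y → ) Z gives ) Z | ).

Start -> id | X ); Y -> id ) | ( Start | ) Z | ); W -> * + | * + * | Y; Z -> + ( | id *; X -> * | W Start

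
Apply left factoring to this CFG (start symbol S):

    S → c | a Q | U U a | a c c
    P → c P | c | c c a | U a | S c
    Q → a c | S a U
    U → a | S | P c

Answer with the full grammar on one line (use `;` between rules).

S → c | U U a | a S'; P → U a | S c | c P'; Q → a c | S a U; U → a | S | P c; S' → Q | c c; P' → P | epsilon | c a

S has alternatives sharing prefix 'a': factor to S → a S' with S' → Q | c c.
P has alternatives sharing prefix 'c': factor to P → c P' with P' → P | ε | c a.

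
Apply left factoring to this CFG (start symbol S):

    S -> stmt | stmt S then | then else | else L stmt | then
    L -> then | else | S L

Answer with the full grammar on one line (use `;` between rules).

S has alternatives sharing prefix 'stmt': factor to S → stmt S' with S' → ε | S then.
S has alternatives sharing prefix 'then': factor to S → then S'' with S'' → else | ε.

S -> else L stmt | stmt S' | then S''; L -> then | else | S L; S' -> epsilon | S then; S'' -> else | epsilon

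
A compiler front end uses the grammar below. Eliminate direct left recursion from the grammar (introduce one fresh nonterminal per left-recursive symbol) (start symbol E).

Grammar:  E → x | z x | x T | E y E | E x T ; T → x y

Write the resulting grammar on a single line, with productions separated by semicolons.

E → x E' | z x E' | x T E'; T → x y; E' → y E E' | x T E' | eps

Left recursion appears on E.
For E: α = {y E, x T}, β = {x, z x, x T}. Rewrite as E → β E' and E' → α E' | ε.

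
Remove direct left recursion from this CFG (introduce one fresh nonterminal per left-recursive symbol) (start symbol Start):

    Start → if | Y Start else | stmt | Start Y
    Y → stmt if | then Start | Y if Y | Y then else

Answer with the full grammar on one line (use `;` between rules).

Start → if Start1 | Y Start else Start1 | stmt Start1; Y → stmt if Y1 | then Start Y1; Start1 → Y Start1 | ε; Y1 → if Y Y1 | then else Y1 | ε

Left recursion appears on Start, Y.
For Start: α = {Y}, β = {if, Y Start else, stmt}. Rewrite as Start → β Start1 and Start1 → α Start1 | ε.
For Y: α = {if Y, then else}, β = {stmt if, then Start}. Rewrite as Y → β Y1 and Y1 → α Y1 | ε.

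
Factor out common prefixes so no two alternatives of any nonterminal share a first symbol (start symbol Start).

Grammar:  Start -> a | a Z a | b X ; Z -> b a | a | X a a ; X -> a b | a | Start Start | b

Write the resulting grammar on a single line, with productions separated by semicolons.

Start -> b X | a Start1; Z -> b a | a | X a a; X -> Start Start | b | a X1; Start1 -> eps | Z a; X1 -> b | eps

Start has alternatives sharing prefix 'a': factor to Start → a Start1 with Start1 → ε | Z a.
X has alternatives sharing prefix 'a': factor to X → a X1 with X1 → b | ε.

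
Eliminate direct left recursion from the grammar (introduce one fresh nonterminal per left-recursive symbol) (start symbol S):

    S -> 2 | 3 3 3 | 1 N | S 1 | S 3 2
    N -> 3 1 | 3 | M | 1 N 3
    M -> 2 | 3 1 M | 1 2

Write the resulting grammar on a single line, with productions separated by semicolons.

S is directly left-recursive.
For S: α = {1, 3 2}, β = {2, 3 3 3, 1 N}. Rewrite as S → β S' and S' → α S' | ε.

S -> 2 S' | 3 3 3 S' | 1 N S'; N -> 3 1 | 3 | M | 1 N 3; M -> 2 | 3 1 M | 1 2; S' -> 1 S' | 3 2 S' | epsilon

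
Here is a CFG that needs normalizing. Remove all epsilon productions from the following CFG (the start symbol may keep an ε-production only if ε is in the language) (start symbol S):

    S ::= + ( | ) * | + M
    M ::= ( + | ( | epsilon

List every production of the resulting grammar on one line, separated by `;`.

S ::= + ( | ) * | + M | +; M ::= ( + | (

The nullable symbols are {M}.
ε ∉ L(G), so no ε-production is kept.
Add the nullable-subset variants: S → + M gives + M | +.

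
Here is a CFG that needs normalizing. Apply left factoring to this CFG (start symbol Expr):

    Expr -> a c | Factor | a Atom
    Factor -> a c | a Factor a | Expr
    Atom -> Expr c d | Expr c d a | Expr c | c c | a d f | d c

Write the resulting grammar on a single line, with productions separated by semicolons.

Expr has alternatives sharing prefix 'a': factor to Expr → a Expr1 with Expr1 → c | Atom.
Factor has alternatives sharing prefix 'a': factor to Factor → a Factor1 with Factor1 → c | Factor a.
Atom has alternatives sharing prefix 'Expr c': factor to Atom → Expr c Atom1 with Atom1 → d | d a | ε.
Atom1 has alternatives sharing prefix 'd': factor to Atom1 → d Atom11 with Atom11 → ε | a.

Expr -> Factor | a Expr1; Factor -> Expr | a Factor1; Atom -> c c | a d f | d c | Expr c Atom1; Expr1 -> c | Atom; Factor1 -> c | Factor a; Atom1 -> ε | d Atom11; Atom11 -> ε | a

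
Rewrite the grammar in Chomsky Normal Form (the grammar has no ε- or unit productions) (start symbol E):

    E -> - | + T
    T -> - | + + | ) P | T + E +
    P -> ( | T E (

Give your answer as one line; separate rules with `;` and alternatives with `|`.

Introduce a nonterminal for each terminal appearing in a rule of length ≥ 2: X1 → +, X2 → ), X3 → (.
Binarize each right-hand side of length ≥ 3 by chaining fresh nonterminals (Y1, Y2, …): affected rules were T → T X1 E X1; P → T E X3.

E -> - | X1 T; T -> - | X1 X1 | X2 P | T Y1; P -> ( | T Y3; X1 -> +; X2 -> ); X3 -> (; Y1 -> X1 Y2; Y2 -> E X1; Y3 -> E X3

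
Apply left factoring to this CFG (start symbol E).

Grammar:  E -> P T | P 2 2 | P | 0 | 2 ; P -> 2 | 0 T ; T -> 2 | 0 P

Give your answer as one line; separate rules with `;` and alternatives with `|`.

E -> 0 | 2 | P E'; P -> 2 | 0 T; T -> 2 | 0 P; E' -> T | 2 2 | ε

E has alternatives sharing prefix 'P': factor to E → P E' with E' → T | 2 2 | ε.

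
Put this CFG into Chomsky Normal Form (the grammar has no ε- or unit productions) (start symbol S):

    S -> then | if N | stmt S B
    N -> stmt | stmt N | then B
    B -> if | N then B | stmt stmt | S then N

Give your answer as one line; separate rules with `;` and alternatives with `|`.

S -> then | X1 N | X2 Y1; N -> stmt | X2 N | X3 B; B -> if | N Y2 | X2 X2 | S Y3; X1 -> if; X2 -> stmt; X3 -> then; Y1 -> S B; Y2 -> X3 B; Y3 -> X3 N

Introduce a nonterminal for each terminal appearing in a rule of length ≥ 2: X1 → if, X2 → stmt, X3 → then.
Binarize each right-hand side of length ≥ 3 by chaining fresh nonterminals (Y1, Y2, …): affected rules were S → X2 S B; B → N X3 B; B → S X3 N.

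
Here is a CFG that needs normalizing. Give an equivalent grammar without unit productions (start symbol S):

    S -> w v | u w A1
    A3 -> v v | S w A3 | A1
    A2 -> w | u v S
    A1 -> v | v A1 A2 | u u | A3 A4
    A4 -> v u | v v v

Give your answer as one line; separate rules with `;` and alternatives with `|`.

Unit pairs: A3 ⇒* {A1}.
Replace each nonterminal's rules with the union of the non-unit rules of every nonterminal it unit-derives.

S -> w v | u w A1; A3 -> v | v A1 A2 | u u | A3 A4 | v v | S w A3; A2 -> w | u v S; A1 -> v | v A1 A2 | u u | A3 A4; A4 -> v u | v v v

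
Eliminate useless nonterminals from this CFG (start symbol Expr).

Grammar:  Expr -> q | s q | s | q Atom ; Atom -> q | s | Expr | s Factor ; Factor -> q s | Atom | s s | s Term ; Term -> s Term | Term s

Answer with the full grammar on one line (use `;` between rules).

Generating nonterminals: {Atom, Expr, Factor}.
Reachable from Expr after that: {Atom, Expr, Factor}.
Removed useless symbols: {Term} and every production mentioning them.

Expr -> q | s q | s | q Atom; Atom -> q | s | Expr | s Factor; Factor -> q s | Atom | s s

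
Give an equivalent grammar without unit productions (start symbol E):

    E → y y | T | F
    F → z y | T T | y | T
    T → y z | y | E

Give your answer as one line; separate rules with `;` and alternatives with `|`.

Unit pairs: E ⇒* {F, T}; F ⇒* {E, T}; T ⇒* {E, F}.
For every A with A ⇒* B via unit rules, add B's non-unit alternatives to A; then delete every rule of the form X → Y.

E → y y | z y | T T | y | y z; F → y y | z y | T T | y | y z; T → y y | z y | T T | y | y z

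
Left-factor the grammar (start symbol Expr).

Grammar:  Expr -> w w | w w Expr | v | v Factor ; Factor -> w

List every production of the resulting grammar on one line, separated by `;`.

Expr -> w w Expr1 | v Expr2; Factor -> w; Expr1 -> ε | Expr; Expr2 -> ε | Factor

Expr has alternatives sharing prefix 'w w': factor to Expr → w w Expr1 with Expr1 → ε | Expr.
Expr has alternatives sharing prefix 'v': factor to Expr → v Expr2 with Expr2 → ε | Factor.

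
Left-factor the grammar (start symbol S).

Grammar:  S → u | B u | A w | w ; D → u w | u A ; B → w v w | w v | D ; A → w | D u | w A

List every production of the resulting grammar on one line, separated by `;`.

S → u | B u | A w | w; D → u D'; B → D | w v B'; A → D u | w A'; D' → w | A; B' → w | epsilon; A' → epsilon | A

D has alternatives sharing prefix 'u': factor to D → u D' with D' → w | A.
B has alternatives sharing prefix 'w v': factor to B → w v B' with B' → w | ε.
A has alternatives sharing prefix 'w': factor to A → w A' with A' → ε | A.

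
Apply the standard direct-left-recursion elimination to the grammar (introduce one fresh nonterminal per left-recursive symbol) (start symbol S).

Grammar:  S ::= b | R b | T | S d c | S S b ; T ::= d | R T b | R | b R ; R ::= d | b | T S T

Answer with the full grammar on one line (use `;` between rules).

S ::= b S' | R b S' | T S'; T ::= d | R T b | R | b R; R ::= d | b | T S T; S' ::= d c S' | S b S' | ε

Directly left-recursive nonterminal: S.
For S: α = {d c, S b}, β = {b, R b, T}. Rewrite as S → β S' and S' → α S' | ε.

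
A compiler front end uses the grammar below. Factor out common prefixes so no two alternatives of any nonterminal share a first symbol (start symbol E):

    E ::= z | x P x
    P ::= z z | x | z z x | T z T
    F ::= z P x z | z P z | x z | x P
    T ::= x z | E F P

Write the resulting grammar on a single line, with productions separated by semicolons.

P has alternatives sharing prefix 'z z': factor to P → z z P' with P' → ε | x.
F has alternatives sharing prefix 'z P': factor to F → z P F' with F' → x z | z.
F has alternatives sharing prefix 'x': factor to F → x F'' with F'' → z | P.

E ::= z | x P x; P ::= x | T z T | z z P'; F ::= z P F' | x F''; T ::= x z | E F P; P' ::= eps | x; F' ::= x z | z; F'' ::= z | P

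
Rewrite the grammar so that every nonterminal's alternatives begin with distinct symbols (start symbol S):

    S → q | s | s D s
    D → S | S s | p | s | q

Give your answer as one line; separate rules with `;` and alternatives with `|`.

S → q | s S'; D → p | s | q | S D'; S' → ε | D s; D' → ε | s

S has alternatives sharing prefix 's': factor to S → s S' with S' → ε | D s.
D has alternatives sharing prefix 'S': factor to D → S D' with D' → ε | s.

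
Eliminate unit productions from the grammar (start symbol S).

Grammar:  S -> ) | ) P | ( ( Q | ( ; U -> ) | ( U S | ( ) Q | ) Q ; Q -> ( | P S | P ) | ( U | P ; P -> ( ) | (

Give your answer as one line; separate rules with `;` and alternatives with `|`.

S -> ) | ) P | ( ( Q | (; U -> ) | ( U S | ( ) Q | ) Q; Q -> ( ) | ( | P S | P ) | ( U; P -> ( ) | (

Unit pairs: Q ⇒* {P}.
For each unit pair (A, B), copy every non-unit production of B to A, then drop all unit productions.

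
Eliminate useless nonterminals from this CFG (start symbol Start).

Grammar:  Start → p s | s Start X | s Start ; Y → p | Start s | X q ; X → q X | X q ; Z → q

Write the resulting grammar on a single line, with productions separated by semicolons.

Start → p s | s Start

Generating nonterminals: {Start, Y, Z}.
Reachable from Start after that: {Start}.
Removed useless symbols: {X, Y, Z} and every production mentioning them.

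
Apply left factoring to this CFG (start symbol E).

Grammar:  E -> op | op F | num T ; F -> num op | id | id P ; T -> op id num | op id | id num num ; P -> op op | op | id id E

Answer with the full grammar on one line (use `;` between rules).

E -> num T | op E'; F -> num op | id F'; T -> id num num | op id T'; P -> id id E | op P'; E' -> ε | F; F' -> ε | P; T' -> num | ε; P' -> op | ε

E has alternatives sharing prefix 'op': factor to E → op E' with E' → ε | F.
F has alternatives sharing prefix 'id': factor to F → id F' with F' → ε | P.
T has alternatives sharing prefix 'op id': factor to T → op id T' with T' → num | ε.
P has alternatives sharing prefix 'op': factor to P → op P' with P' → op | ε.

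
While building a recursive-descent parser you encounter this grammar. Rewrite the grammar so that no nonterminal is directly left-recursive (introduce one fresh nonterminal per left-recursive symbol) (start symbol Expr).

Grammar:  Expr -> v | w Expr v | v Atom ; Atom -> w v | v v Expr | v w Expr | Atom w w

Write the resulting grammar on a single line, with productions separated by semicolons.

Atom is directly left-recursive.
For Atom: α = {w w}, β = {w v, v v Expr, v w Expr}. Rewrite as Atom → β Atom1 and Atom1 → α Atom1 | ε.

Expr -> v | w Expr v | v Atom; Atom -> w v Atom1 | v v Expr Atom1 | v w Expr Atom1; Atom1 -> w w Atom1 | ε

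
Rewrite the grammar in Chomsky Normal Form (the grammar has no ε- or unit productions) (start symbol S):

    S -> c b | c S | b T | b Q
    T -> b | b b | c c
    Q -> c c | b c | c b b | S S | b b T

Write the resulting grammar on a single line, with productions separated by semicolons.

Introduce a nonterminal for each terminal appearing in a rule of length ≥ 2: X1 → c, X2 → b.
Binarize each right-hand side of length ≥ 3 by chaining fresh nonterminals (Y1, Y2, …): affected rules were Q → X1 X2 X2; Q → X2 X2 T.

S -> X1 X2 | X1 S | X2 T | X2 Q; T -> b | X2 X2 | X1 X1; Q -> X1 X1 | X2 X1 | X1 Y1 | S S | X2 Y2; X1 -> c; X2 -> b; Y1 -> X2 X2; Y2 -> X2 T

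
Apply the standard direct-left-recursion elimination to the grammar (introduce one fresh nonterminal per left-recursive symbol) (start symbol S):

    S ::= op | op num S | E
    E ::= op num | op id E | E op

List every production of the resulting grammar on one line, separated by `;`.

S ::= op | op num S | E; E ::= op num E' | op id E E'; E' ::= op E' | ε

Directly left-recursive nonterminal: E.
For E: α = {op}, β = {op num, op id E}. Rewrite as E → β E' and E' → α E' | ε.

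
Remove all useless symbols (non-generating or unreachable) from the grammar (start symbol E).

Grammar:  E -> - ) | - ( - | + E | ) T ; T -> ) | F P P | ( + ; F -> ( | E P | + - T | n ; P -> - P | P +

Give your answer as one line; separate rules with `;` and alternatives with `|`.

Generating nonterminals: {E, F, T}.
Reachable from E after that: {E, T}.
Removed useless symbols: {F, P} and every production mentioning them.

E -> - ) | - ( - | + E | ) T; T -> ) | ( +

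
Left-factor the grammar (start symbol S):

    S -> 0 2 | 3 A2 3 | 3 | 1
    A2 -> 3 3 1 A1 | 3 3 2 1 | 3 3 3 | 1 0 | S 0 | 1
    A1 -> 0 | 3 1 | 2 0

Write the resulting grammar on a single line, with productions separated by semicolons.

S -> 0 2 | 1 | 3 S'; A2 -> S 0 | 3 3 A2' | 1 A2''; A1 -> 0 | 3 1 | 2 0; S' -> A2 3 | epsilon; A2' -> 1 A1 | 2 1 | 3; A2'' -> 0 | epsilon

S has alternatives sharing prefix '3': factor to S → 3 S' with S' → A2 3 | ε.
A2 has alternatives sharing prefix '3 3': factor to A2 → 3 3 A2' with A2' → 1 A1 | 2 1 | 3.
A2 has alternatives sharing prefix '1': factor to A2 → 1 A2'' with A2'' → 0 | ε.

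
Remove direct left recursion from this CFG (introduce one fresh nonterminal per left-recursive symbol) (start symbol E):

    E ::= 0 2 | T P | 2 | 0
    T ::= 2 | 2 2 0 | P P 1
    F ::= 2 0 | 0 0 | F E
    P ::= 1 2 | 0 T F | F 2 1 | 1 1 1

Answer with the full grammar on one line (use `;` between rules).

E ::= 0 2 | T P | 2 | 0; T ::= 2 | 2 2 0 | P P 1; F ::= 2 0 F' | 0 0 F'; P ::= 1 2 | 0 T F | F 2 1 | 1 1 1; F' ::= E F' | eps

F is directly left-recursive.
For F: α = {E}, β = {2 0, 0 0}. Rewrite as F → β F' and F' → α F' | ε.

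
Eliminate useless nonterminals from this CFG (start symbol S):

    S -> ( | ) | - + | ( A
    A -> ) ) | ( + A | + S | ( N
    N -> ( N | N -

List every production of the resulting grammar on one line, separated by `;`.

Generating nonterminals: {A, S}.
Reachable from S after that: {A, S}.
Removed useless symbols: {N} and every production mentioning them.

S -> ( | ) | - + | ( A; A -> ) ) | ( + A | + S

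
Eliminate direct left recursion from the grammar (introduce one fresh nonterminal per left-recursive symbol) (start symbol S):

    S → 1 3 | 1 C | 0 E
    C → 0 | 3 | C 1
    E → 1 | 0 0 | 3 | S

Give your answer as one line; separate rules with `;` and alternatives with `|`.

Left recursion appears on C.
For C: α = {1}, β = {0, 3}. Rewrite as C → β C' and C' → α C' | ε.

S → 1 3 | 1 C | 0 E; C → 0 C' | 3 C'; E → 1 | 0 0 | 3 | S; C' → 1 C' | eps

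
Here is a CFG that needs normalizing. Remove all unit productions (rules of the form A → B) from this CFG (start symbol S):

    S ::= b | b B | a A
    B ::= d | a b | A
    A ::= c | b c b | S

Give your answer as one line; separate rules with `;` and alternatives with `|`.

S ::= b | b B | a A; B ::= d | a b | b | b B | a A | c | b c b; A ::= b | b B | a A | c | b c b

Unit pairs: A ⇒* {S}; B ⇒* {A, S}.
Replace each nonterminal's rules with the union of the non-unit rules of every nonterminal it unit-derives.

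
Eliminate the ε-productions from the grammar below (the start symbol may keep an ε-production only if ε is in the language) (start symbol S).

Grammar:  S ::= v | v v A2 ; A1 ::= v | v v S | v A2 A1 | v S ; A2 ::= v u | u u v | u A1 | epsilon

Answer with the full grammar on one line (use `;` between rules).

S ::= v | v v A2 | v v; A1 ::= v | v v S | v A2 A1 | v A1 | v S; A2 ::= v u | u u v | u A1

Nullable set = {A2}.
ε ∉ L(G), so no ε-production is kept.
For each production, add variants omitting each subset of nullable occurrences: S → v v A2 gives v v A2 | v v. A1 → v A2 A1 gives v A2 A1 | v A1.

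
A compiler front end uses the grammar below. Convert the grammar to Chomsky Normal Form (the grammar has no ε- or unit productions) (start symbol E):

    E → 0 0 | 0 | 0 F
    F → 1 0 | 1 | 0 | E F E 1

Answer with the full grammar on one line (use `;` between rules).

Introduce a nonterminal for each terminal appearing in a rule of length ≥ 2: X1 → 0, X2 → 1.
Binarize each right-hand side of length ≥ 3 by chaining fresh nonterminals (Y1, Y2, …): affected rules were F → E F E X2.

E → X1 X1 | 0 | X1 F; F → X2 X1 | 1 | 0 | E Y1; X1 → 0; X2 → 1; Y1 → F Y2; Y2 → E X2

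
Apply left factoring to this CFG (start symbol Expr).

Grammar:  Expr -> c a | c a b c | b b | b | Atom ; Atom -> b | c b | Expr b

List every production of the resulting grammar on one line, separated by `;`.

Expr has alternatives sharing prefix 'c a': factor to Expr → c a Expr1 with Expr1 → ε | b c.
Expr has alternatives sharing prefix 'b': factor to Expr → b Expr2 with Expr2 → b | ε.

Expr -> Atom | c a Expr1 | b Expr2; Atom -> b | c b | Expr b; Expr1 -> ε | b c; Expr2 -> b | ε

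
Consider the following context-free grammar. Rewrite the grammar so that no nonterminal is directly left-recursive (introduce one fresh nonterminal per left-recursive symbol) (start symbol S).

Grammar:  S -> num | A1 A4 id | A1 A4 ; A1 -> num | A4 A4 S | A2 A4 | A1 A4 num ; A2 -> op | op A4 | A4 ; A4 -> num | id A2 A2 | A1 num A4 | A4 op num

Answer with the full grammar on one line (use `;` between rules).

Directly left-recursive nonterminals: A1, A4.
For A1: α = {A4 num}, β = {num, A4 A4 S, A2 A4}. Rewrite as A1 → β A1' and A1' → α A1' | ε.
For A4: α = {op num}, β = {num, id A2 A2, A1 num A4}. Rewrite as A4 → β A4' and A4' → α A4' | ε.

S -> num | A1 A4 id | A1 A4; A1 -> num A1' | A4 A4 S A1' | A2 A4 A1'; A2 -> op | op A4 | A4; A4 -> num A4' | id A2 A2 A4' | A1 num A4 A4'; A1' -> A4 num A1' | ε; A4' -> op num A4' | ε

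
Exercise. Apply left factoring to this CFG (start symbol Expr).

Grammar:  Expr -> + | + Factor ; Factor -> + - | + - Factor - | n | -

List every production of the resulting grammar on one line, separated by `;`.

Expr has alternatives sharing prefix '+': factor to Expr → + Expr1 with Expr1 → ε | Factor.
Factor has alternatives sharing prefix '+ -': factor to Factor → + - Factor1 with Factor1 → ε | Factor -.

Expr -> + Expr1; Factor -> n | - | + - Factor1; Expr1 -> eps | Factor; Factor1 -> eps | Factor -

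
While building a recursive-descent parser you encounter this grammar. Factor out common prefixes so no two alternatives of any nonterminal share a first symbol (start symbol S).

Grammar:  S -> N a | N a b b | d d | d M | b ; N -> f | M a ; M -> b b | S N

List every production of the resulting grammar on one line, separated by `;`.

S has alternatives sharing prefix 'N a': factor to S → N a S' with S' → ε | b b.
S has alternatives sharing prefix 'd': factor to S → d S'' with S'' → d | M.

S -> b | N a S' | d S''; N -> f | M a; M -> b b | S N; S' -> ε | b b; S'' -> d | M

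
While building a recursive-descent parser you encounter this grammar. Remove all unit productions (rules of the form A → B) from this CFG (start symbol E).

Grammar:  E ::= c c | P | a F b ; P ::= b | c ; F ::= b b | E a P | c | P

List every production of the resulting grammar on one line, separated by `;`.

E ::= c c | a F b | b | c; P ::= b | c; F ::= b b | E a P | c | b

Unit pairs: E ⇒* {P}; F ⇒* {P}.
Replace each nonterminal's rules with the union of the non-unit rules of every nonterminal it unit-derives.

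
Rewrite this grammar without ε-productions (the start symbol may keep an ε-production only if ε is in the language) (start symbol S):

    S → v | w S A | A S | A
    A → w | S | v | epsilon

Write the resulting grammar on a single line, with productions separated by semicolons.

S → v | w S A | w S | w A | w | A S | A | ε; A → w | S | v

Nullable set = {A, S}.
ε ∈ L(G) since S is nullable, so keep S → ε.
Expand every rule over subsets of its nullable positions: S → w S A gives w S A | w S | w A | w. S → A S gives A S | A.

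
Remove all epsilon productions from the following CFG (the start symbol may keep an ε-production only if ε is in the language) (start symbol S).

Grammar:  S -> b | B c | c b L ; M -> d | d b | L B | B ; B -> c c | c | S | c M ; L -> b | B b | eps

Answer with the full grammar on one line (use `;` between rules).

S -> b | B c | c b L | c b; M -> d | d b | L B | B; B -> c c | c | S | c M; L -> b | B b

The nullable symbols are {L}.
ε ∉ L(G), so no ε-production is kept.
Expand every rule over subsets of its nullable positions: S → c b L gives c b L | c b. M → L B gives L B | B.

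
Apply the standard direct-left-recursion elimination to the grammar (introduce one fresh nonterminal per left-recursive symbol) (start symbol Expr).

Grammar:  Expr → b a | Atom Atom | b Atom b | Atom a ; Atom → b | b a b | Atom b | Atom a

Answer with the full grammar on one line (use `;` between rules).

Left recursion appears on Atom.
For Atom: α = {b, a}, β = {b, b a b}. Rewrite as Atom → β Atom1 and Atom1 → α Atom1 | ε.

Expr → b a | Atom Atom | b Atom b | Atom a; Atom → b Atom1 | b a b Atom1; Atom1 → b Atom1 | a Atom1 | eps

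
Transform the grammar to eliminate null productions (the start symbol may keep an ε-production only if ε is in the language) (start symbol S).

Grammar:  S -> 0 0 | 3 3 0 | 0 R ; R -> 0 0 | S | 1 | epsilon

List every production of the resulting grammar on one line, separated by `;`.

S -> 0 0 | 3 3 0 | 0 R | 0; R -> 0 0 | S | 1

Nullable nonterminals: {R}.
ε ∉ L(G), so no ε-production is kept.
Expand every rule over subsets of its nullable positions: S → 0 R gives 0 R | 0.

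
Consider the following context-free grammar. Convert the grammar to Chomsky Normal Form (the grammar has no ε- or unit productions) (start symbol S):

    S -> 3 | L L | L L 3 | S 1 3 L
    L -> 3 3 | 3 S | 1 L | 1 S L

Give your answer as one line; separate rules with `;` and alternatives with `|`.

S -> 3 | L L | L Y1 | S Y2; L -> X1 X1 | X1 S | X2 L | X2 Y4; X1 -> 3; X2 -> 1; Y1 -> L X1; Y2 -> X2 Y3; Y3 -> X1 L; Y4 -> S L

Introduce a nonterminal for each terminal appearing in a rule of length ≥ 2: X1 → 3, X2 → 1.
Binarize each right-hand side of length ≥ 3 by chaining fresh nonterminals (Y1, Y2, …): affected rules were S → L L X1; S → S X2 X1 L; L → X2 S L.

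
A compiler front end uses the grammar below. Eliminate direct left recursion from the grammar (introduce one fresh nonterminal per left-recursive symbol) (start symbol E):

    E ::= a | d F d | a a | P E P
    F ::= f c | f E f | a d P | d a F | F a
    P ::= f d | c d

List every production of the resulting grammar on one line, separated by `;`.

F is directly left-recursive.
For F: α = {a}, β = {f c, f E f, a d P, d a F}. Rewrite as F → β F' and F' → α F' | ε.

E ::= a | d F d | a a | P E P; F ::= f c F' | f E f F' | a d P F' | d a F F'; P ::= f d | c d; F' ::= a F' | ε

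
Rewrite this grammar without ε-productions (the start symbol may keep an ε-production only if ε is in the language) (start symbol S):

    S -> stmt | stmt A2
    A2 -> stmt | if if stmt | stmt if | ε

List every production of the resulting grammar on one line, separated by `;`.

Nullable nonterminals: {A2}.
ε ∉ L(G), so no ε-production is kept.

S -> stmt | stmt A2; A2 -> stmt | if if stmt | stmt if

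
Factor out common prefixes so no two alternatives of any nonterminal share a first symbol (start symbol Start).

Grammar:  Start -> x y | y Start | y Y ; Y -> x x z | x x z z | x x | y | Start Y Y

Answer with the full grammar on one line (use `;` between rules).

Start has alternatives sharing prefix 'y': factor to Start → y Start1 with Start1 → Start | Y.
Y has alternatives sharing prefix 'x x': factor to Y → x x Y1 with Y1 → z | z z | ε.
Y1 has alternatives sharing prefix 'z': factor to Y1 → z Y11 with Y11 → ε | z.

Start -> x y | y Start1; Y -> y | Start Y Y | x x Y1; Start1 -> Start | Y; Y1 -> eps | z Y11; Y11 -> eps | z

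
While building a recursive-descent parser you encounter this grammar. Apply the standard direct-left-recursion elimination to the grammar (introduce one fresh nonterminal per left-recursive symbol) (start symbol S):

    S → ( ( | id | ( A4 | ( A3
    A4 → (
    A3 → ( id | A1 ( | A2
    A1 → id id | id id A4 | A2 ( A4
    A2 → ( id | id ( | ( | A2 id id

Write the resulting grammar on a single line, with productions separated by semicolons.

S → ( ( | id | ( A4 | ( A3; A4 → (; A3 → ( id | A1 ( | A2; A1 → id id | id id A4 | A2 ( A4; A2 → ( id A2' | id ( A2' | ( A2'; A2' → id id A2' | ε

Directly left-recursive nonterminal: A2.
For A2: α = {id id}, β = {( id, id (, (}. Rewrite as A2 → β A2' and A2' → α A2' | ε.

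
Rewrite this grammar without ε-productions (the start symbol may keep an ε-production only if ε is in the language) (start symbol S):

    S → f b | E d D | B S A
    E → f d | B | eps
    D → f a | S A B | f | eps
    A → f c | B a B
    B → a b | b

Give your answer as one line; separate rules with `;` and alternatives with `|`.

S → f b | E d D | E d | d D | d | B S A; E → f d | B; D → f a | S A B | f; A → f c | B a B; B → a b | b

Nullable set = {D, E}.
ε ∉ L(G), so no ε-production is kept.
Add the nullable-subset variants: S → E d D gives E d D | E d | d D | d.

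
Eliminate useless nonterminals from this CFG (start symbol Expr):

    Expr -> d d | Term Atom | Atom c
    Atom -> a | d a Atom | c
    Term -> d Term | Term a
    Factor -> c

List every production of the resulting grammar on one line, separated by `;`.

Generating nonterminals: {Atom, Expr, Factor}.
Reachable from Expr after that: {Atom, Expr}.
Removed useless symbols: {Factor, Term} and every production mentioning them.

Expr -> d d | Atom c; Atom -> a | d a Atom | c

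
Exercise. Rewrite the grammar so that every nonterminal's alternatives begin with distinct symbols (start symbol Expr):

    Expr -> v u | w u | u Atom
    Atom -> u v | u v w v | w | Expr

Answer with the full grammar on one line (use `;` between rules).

Expr -> v u | w u | u Atom; Atom -> w | Expr | u v Atom1; Atom1 -> ε | w v

Atom has alternatives sharing prefix 'u v': factor to Atom → u v Atom1 with Atom1 → ε | w v.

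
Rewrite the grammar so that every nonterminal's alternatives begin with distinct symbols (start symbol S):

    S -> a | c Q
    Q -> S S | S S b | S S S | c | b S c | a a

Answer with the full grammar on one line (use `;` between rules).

Q has alternatives sharing prefix 'S S': factor to Q → S S Q' with Q' → ε | b | S.

S -> a | c Q; Q -> c | b S c | a a | S S Q'; Q' -> epsilon | b | S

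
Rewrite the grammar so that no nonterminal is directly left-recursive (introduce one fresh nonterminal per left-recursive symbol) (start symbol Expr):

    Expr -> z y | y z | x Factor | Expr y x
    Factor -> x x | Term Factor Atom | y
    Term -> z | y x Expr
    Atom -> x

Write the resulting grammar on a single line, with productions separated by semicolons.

Expr -> z y Expr1 | y z Expr1 | x Factor Expr1; Factor -> x x | Term Factor Atom | y; Term -> z | y x Expr; Atom -> x; Expr1 -> y x Expr1 | ε

Expr is directly left-recursive.
For Expr: α = {y x}, β = {z y, y z, x Factor}. Rewrite as Expr → β Expr1 and Expr1 → α Expr1 | ε.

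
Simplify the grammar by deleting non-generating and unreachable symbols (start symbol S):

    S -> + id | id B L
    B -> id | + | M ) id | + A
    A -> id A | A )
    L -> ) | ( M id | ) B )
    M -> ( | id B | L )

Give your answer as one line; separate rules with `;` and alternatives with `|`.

S -> + id | id B L; B -> id | + | M ) id; L -> ) | ( M id | ) B ); M -> ( | id B | L )

Generating nonterminals: {B, L, M, S}.
Reachable from S after that: {B, L, M, S}.
Removed useless symbols: {A} and every production mentioning them.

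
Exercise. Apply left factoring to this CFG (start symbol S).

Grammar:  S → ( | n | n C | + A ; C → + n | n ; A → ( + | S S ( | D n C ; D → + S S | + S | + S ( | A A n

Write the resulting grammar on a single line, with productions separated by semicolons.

S → ( | + A | n S'; C → + n | n; A → ( + | S S ( | D n C; D → A A n | + S D'; S' → ε | C; D' → S | ε | (

S has alternatives sharing prefix 'n': factor to S → n S' with S' → ε | C.
D has alternatives sharing prefix '+ S': factor to D → + S D' with D' → S | ε | (.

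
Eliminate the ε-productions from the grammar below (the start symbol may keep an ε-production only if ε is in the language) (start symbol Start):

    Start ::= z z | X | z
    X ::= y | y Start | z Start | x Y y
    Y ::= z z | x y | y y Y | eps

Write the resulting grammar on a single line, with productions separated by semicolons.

Start ::= z z | X | z; X ::= y | y Start | z Start | x Y y | x y; Y ::= z z | x y | y y Y | y y

The nullable symbols are {Y}.
ε ∉ L(G), so no ε-production is kept.
Expand every rule over subsets of its nullable positions: X → x Y y gives x Y y | x y. Y → y y Y gives y y Y | y y.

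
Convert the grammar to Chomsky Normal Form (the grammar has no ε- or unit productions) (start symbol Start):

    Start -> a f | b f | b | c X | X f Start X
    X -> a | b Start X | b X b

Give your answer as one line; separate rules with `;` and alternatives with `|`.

Start -> X1 X2 | X3 X2 | b | X4 X | X Y1; X -> a | X3 Y3 | X3 Y4; X1 -> a; X2 -> f; X3 -> b; X4 -> c; Y1 -> X2 Y2; Y2 -> Start X; Y3 -> Start X; Y4 -> X X3

Introduce a nonterminal for each terminal appearing in a rule of length ≥ 2: X1 → a, X2 → f, X3 → b, X4 → c.
Binarize each right-hand side of length ≥ 3 by chaining fresh nonterminals (Y1, Y2, …): affected rules were Start → X X2 Start X; X → X3 Start X; X → X3 X X3.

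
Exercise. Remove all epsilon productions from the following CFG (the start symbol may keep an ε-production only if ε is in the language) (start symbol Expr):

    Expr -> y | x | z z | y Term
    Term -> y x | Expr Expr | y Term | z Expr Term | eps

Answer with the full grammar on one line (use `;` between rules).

Expr -> y | x | z z | y Term; Term -> y x | Expr Expr | y Term | y | z Expr Term | z Expr

Nullable set = {Term}.
ε ∉ L(G), so no ε-production is kept.
Add the nullable-subset variants: Term → y Term gives y Term | y. Term → z Expr Term gives z Expr Term | z Expr.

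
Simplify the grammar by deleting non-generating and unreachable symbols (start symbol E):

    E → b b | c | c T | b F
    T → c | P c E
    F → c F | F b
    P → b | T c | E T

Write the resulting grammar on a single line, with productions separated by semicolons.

E → b b | c | c T; T → c | P c E; P → b | T c | E T

Generating nonterminals: {E, P, T}.
Reachable from E after that: {E, P, T}.
Removed useless symbols: {F} and every production mentioning them.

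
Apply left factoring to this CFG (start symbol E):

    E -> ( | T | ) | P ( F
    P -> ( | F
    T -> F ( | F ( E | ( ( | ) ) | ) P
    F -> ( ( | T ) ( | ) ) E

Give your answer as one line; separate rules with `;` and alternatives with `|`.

T has alternatives sharing prefix 'F (': factor to T → F ( T' with T' → ε | E.
T has alternatives sharing prefix ')': factor to T → ) T'' with T'' → ) | P.

E -> ( | T | ) | P ( F; P -> ( | F; T -> ( ( | F ( T' | ) T''; F -> ( ( | T ) ( | ) ) E; T' -> ε | E; T'' -> ) | P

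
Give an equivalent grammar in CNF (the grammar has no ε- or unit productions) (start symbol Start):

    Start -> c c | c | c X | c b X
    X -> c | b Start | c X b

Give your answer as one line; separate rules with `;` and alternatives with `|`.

Introduce a nonterminal for each terminal appearing in a rule of length ≥ 2: X1 → c, X2 → b.
Binarize each right-hand side of length ≥ 3 by chaining fresh nonterminals (Y1, Y2, …): affected rules were Start → X1 X2 X; X → X1 X X2.

Start -> X1 X1 | c | X1 X | X1 Y1; X -> c | X2 Start | X1 Y2; X1 -> c; X2 -> b; Y1 -> X2 X; Y2 -> X X2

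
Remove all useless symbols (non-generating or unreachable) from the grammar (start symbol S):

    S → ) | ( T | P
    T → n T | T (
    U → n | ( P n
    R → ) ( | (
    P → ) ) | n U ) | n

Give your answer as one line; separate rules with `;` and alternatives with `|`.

Generating nonterminals: {P, R, S, U}.
Reachable from S after that: {P, S, U}.
Removed useless symbols: {R, T} and every production mentioning them.

S → ) | P; U → n | ( P n; P → ) ) | n U ) | n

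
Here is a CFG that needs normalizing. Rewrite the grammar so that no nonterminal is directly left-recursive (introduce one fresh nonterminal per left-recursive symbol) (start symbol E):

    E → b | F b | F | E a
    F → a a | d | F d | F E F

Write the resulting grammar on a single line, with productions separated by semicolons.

Directly left-recursive nonterminals: E, F.
For E: α = {a}, β = {b, F b, F}. Rewrite as E → β E' and E' → α E' | ε.
For F: α = {d, E F}, β = {a a, d}. Rewrite as F → β F' and F' → α F' | ε.

E → b E' | F b E' | F E'; F → a a F' | d F'; E' → a E' | ε; F' → d F' | E F F' | ε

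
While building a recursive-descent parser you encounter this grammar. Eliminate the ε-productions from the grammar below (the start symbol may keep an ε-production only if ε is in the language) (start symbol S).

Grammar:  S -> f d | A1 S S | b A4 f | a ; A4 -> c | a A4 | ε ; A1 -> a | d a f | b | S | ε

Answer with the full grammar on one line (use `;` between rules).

S -> f d | A1 S S | S S | b A4 f | b f | a; A4 -> c | a A4 | a; A1 -> a | d a f | b | S

Nullable nonterminals: {A1, A4}.
ε ∉ L(G), so no ε-production is kept.
For each production, add variants omitting each subset of nullable occurrences: S → A1 S S gives A1 S S | S S. S → b A4 f gives b A4 f | b f. A4 → a A4 gives a A4 | a.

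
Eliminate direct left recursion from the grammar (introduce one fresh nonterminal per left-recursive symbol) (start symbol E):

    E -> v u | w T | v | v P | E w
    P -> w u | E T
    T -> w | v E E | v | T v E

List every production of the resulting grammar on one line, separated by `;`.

E -> v u E' | w T E' | v E' | v P E'; P -> w u | E T; T -> w T' | v E E T' | v T'; E' -> w E' | ε; T' -> v E T' | ε

Left recursion appears on E, T.
For E: α = {w}, β = {v u, w T, v, v P}. Rewrite as E → β E' and E' → α E' | ε.
For T: α = {v E}, β = {w, v E E, v}. Rewrite as T → β T' and T' → α T' | ε.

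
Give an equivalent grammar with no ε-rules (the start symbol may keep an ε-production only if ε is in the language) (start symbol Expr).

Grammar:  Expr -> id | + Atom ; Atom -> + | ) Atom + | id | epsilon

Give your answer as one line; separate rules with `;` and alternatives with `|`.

Expr -> id | + Atom | +; Atom -> + | ) Atom + | ) + | id

Nullable nonterminals: {Atom}.
ε ∉ L(G), so no ε-production is kept.
Expand every rule over subsets of its nullable positions: Expr → + Atom gives + Atom | +. Atom → ) Atom + gives ) Atom + | ) +.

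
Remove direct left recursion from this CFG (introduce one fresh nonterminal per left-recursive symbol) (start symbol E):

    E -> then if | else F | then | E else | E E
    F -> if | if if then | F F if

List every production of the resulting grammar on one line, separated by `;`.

E, F are directly left-recursive.
For E: α = {else, E}, β = {then if, else F, then}. Rewrite as E → β E' and E' → α E' | ε.
For F: α = {F if}, β = {if, if if then}. Rewrite as F → β F' and F' → α F' | ε.

E -> then if E' | else F E' | then E'; F -> if F' | if if then F'; E' -> else E' | E E' | ε; F' -> F if F' | ε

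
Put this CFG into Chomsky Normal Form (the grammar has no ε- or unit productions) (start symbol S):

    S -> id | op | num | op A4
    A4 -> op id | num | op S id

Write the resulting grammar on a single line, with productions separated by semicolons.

S -> id | op | num | X1 A4; A4 -> X1 X2 | num | X1 Y1; X1 -> op; X2 -> id; Y1 -> S X2

Introduce a nonterminal for each terminal appearing in a rule of length ≥ 2: X1 → op, X2 → id.
Binarize each right-hand side of length ≥ 3 by chaining fresh nonterminals (Y1, Y2, …): affected rules were A4 → X1 S X2.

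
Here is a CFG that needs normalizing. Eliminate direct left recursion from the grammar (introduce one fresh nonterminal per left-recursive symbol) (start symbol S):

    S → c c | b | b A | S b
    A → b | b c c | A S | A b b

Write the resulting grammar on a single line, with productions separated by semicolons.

S, A are directly left-recursive.
For S: α = {b}, β = {c c, b, b A}. Rewrite as S → β S' and S' → α S' | ε.
For A: α = {S, b b}, β = {b, b c c}. Rewrite as A → β A' and A' → α A' | ε.

S → c c S' | b S' | b A S'; A → b A' | b c c A'; S' → b S' | ε; A' → S A' | b b A' | ε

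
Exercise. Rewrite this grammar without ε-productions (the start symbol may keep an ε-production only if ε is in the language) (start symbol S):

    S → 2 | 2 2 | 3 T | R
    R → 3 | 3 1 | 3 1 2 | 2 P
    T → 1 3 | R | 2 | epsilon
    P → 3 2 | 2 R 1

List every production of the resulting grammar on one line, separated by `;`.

S → 2 | 2 2 | 3 T | 3 | R; R → 3 | 3 1 | 3 1 2 | 2 P; T → 1 3 | R | 2; P → 3 2 | 2 R 1

Nullable set = {T}.
ε ∉ L(G), so no ε-production is kept.
Add the nullable-subset variants: S → 3 T gives 3 T | 3.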